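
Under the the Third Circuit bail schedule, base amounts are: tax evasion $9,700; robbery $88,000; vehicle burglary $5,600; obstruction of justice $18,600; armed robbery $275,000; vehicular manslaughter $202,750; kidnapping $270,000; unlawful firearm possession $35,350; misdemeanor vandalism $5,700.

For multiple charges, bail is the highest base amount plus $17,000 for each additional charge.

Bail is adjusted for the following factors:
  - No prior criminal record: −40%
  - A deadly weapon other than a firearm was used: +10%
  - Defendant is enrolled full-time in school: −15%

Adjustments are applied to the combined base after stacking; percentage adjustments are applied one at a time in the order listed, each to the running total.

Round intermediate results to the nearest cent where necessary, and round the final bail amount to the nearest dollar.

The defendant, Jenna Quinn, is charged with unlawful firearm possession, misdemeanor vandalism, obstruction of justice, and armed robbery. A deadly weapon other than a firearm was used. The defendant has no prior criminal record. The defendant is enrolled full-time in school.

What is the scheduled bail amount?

Base amounts from the schedule: unlawful firearm possession $35,350; misdemeanor vandalism $5,700; obstruction of justice $18,600; armed robbery $275,000.
Stacking rule: highest base plus $17,000 per additional charge. Highest is armed robbery at $275,000; 3 additional charges → +$51,000. Combined base = $326,000.
No prior criminal record (−40%): $326,000 × 0.6 = $195,600.
A deadly weapon other than a firearm was used (+10%): $195,600 × 1.1 = $215,160.
Defendant is enrolled full-time in school (−15%): $215,160 × 0.85 = $182,886.

$182,886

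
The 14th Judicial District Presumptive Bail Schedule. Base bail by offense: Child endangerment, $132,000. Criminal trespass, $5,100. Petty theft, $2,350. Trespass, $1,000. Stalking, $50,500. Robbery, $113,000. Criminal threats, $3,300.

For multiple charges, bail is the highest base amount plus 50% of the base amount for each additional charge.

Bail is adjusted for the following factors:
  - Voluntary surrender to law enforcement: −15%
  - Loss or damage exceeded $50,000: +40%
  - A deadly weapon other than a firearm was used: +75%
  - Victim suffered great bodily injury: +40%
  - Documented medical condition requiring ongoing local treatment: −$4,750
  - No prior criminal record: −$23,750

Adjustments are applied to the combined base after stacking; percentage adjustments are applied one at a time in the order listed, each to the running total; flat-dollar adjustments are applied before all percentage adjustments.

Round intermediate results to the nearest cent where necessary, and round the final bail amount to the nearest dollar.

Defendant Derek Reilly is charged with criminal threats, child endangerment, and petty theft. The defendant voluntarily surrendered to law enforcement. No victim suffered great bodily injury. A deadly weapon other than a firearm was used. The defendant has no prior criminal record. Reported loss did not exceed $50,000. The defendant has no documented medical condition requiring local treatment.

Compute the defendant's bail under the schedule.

$165,224

Base amounts from the schedule: criminal threats $3,300; child endangerment $132,000; petty theft $2,350.
Stacking rule: highest base plus 50% of each additional charge. Highest is child endangerment at $132,000. Additional: $3,300 × 50% = $1,650; $2,350 × 50% = $1,175. Combined base = $132,000 + $2,825 = $134,825.
No prior criminal record (−$23,750 flat): $134,825 − $23,750 = $111,075.
Voluntary surrender to law enforcement (−15%): $111,075 × 0.85 = $94,413.75.
A deadly weapon other than a firearm was used (+75%): $94,413.75 × 1.75 = $165,224.06.
Rounded to the nearest dollar: $165,224.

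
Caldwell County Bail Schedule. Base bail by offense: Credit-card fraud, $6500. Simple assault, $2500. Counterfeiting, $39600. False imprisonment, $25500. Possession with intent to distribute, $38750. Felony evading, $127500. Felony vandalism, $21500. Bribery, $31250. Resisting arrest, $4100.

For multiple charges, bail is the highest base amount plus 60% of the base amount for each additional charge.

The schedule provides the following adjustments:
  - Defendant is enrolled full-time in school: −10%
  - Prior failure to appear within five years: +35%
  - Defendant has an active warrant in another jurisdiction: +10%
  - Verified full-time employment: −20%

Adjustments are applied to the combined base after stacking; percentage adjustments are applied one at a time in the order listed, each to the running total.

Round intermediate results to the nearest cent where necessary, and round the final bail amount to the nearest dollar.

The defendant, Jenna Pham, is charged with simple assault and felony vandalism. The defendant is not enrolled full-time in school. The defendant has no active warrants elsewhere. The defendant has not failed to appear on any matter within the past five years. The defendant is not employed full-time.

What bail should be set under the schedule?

Base amounts from the schedule: simple assault $2500; felony vandalism $21500.
Stacking rule: highest base plus 60% of each additional charge. Highest is felony vandalism at $21500. Additional: $2500 × 60% = $1500. Combined base = $21500 + $1500 = $23000.
No adjustment factors apply to this defendant.

$23000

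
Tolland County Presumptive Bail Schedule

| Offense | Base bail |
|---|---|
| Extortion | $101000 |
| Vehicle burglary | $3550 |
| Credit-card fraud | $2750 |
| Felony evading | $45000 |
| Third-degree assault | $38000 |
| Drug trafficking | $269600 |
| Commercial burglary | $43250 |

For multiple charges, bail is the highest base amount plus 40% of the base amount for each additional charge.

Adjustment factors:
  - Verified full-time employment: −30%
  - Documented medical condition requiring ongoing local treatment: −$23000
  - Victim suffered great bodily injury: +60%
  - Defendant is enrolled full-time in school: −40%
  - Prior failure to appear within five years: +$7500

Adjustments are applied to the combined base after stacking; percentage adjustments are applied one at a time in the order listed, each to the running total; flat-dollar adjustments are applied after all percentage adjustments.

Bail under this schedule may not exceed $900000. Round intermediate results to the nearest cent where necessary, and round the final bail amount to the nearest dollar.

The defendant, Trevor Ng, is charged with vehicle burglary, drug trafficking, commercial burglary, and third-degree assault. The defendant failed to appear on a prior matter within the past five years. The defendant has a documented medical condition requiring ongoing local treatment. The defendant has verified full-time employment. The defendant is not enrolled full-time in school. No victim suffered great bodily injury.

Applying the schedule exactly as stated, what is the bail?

Base amounts from the schedule: vehicle burglary $3550; drug trafficking $269600; commercial burglary $43250; third-degree assault $38000.
Stacking rule: highest base plus 40% of each additional charge. Highest is drug trafficking at $269600. Additional: $3550 × 40% = $1420; $43250 × 40% = $17300; $38000 × 40% = $15200. Combined base = $269600 + $33920 = $303520.
Verified full-time employment (−30%): $303520 × 0.7 = $212464.
Documented medical condition requiring ongoing local treatment (−$23000 flat): $212464 − $23000 = $189464.
Prior failure to appear within five years (+$7500 flat): $189464 + $7500 = $196964.
$196964 is within the $900000 maximum.

$196964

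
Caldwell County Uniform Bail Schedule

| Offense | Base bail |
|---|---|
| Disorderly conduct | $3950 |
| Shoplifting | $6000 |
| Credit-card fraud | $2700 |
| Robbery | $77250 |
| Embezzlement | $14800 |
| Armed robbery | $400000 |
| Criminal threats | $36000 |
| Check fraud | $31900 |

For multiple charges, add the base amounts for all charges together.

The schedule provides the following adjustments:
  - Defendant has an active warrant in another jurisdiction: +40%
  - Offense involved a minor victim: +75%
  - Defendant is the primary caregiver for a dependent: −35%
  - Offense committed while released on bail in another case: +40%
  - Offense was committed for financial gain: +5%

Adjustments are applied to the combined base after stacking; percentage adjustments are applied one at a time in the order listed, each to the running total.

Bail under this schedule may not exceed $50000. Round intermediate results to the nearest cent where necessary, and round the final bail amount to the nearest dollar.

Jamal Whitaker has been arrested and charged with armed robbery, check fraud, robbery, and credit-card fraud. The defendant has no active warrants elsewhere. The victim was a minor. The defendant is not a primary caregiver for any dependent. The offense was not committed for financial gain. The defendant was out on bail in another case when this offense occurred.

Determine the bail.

Base amounts from the schedule: armed robbery $400000; check fraud $31900; robbery $77250; credit-card fraud $2700.
Stacking rule: sum of all bases. $400000 + $31900 + $77250 + $2700 = $511850.
Offense involved a minor victim (+75%): $511850 × 1.75 = $895737.50.
Offense committed while released on bail in another case (+40%): $895737.50 × 1.4 = $1254032.50.
Result $1254032.50 exceeds the maximum of $50000; bail is capped at $50000.

$50000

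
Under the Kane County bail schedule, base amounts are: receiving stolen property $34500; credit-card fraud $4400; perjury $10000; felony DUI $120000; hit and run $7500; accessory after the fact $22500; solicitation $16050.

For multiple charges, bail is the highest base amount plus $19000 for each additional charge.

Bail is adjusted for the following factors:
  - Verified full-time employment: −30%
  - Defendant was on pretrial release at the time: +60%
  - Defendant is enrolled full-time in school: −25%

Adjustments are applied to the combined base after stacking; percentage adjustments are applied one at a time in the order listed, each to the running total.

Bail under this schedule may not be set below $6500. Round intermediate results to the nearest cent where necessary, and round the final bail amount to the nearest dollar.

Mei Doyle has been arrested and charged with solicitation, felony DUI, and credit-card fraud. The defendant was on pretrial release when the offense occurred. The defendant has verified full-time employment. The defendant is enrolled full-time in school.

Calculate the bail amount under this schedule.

Base amounts from the schedule: solicitation $16050; felony DUI $120000; credit-card fraud $4400.
Stacking rule: highest base plus $19000 per additional charge. Highest is felony DUI at $120000; 2 additional charges → +$38000. Combined base = $158000.
Verified full-time employment (−30%): $158000 × 0.7 = $110600.
Defendant was on pretrial release at the time (+60%): $110600 × 1.6 = $176960.
Defendant is enrolled full-time in school (−25%): $176960 × 0.75 = $132720.
$132720 is at or above the $6500 minimum.

$132720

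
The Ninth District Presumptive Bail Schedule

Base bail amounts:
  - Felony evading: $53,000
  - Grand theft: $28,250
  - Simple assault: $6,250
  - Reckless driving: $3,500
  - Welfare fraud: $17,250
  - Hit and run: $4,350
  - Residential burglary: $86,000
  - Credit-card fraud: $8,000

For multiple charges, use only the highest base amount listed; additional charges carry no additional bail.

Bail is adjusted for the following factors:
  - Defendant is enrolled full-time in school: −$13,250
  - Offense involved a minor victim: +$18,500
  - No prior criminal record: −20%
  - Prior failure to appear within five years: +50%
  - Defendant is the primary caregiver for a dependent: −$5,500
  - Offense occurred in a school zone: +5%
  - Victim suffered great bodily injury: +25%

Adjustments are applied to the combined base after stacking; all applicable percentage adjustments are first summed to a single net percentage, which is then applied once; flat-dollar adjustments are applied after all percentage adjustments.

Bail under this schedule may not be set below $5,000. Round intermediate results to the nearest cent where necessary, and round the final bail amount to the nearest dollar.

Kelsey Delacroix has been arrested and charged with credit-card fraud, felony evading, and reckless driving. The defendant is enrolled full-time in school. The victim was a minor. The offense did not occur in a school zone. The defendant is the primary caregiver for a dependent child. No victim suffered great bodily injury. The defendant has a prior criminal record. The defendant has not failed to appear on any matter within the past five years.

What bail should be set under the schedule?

Base amounts from the schedule: credit-card fraud $8,000; felony evading $53,000; reckless driving $3,500.
Stacking rule: use the highest base only. Highest is felony evading at $53,000. Combined base = $53,000.
Defendant is enrolled full-time in school (−$13,250 flat): $53,000 − $13,250 = $39,750.
Offense involved a minor victim (+$18,500 flat): $39,750 + $18,500 = $58,250.
Defendant is the primary caregiver for a dependent (−$5,500 flat): $58,250 − $5,500 = $52,750.
$52,750 is at or above the $5,000 minimum.

$52,750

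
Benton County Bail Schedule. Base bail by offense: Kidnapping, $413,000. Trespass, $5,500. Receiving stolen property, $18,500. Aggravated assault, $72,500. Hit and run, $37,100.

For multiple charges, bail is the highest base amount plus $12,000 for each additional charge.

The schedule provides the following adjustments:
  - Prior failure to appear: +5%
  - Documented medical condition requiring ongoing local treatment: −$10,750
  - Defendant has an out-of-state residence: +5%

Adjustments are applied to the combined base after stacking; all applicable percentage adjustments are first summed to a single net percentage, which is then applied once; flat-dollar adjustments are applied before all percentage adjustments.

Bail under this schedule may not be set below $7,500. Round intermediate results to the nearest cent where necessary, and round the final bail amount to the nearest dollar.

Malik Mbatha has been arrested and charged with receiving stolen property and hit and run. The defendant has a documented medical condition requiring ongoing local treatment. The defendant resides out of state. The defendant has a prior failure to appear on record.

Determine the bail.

$42,185

Base amounts from the schedule: receiving stolen property $18,500; hit and run $37,100.
Stacking rule: highest base plus $12,000 per additional charge. Highest is hit and run at $37,100; 1 additional charge → +$12,000. Combined base = $49,100.
Documented medical condition requiring ongoing local treatment (−$10,750 flat): $49,100 − $10,750 = $38,350.
Net percentage adjustment: +5% +5% = +10%. $38,350 × 1.1 = $42,185.
$42,185 is at or above the $7,500 minimum.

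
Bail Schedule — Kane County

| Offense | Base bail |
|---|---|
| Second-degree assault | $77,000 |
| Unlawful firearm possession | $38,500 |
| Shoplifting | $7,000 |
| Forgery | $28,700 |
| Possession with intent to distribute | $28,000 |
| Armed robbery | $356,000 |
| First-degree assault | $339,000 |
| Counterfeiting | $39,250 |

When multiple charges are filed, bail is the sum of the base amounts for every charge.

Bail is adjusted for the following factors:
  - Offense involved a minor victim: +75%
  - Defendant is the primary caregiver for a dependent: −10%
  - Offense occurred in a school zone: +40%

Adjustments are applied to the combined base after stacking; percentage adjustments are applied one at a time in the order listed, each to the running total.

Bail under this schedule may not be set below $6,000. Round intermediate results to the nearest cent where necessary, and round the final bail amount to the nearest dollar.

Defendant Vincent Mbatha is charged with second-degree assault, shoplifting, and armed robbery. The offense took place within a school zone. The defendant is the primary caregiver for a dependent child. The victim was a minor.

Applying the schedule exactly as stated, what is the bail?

$970,200

Base amounts from the schedule: second-degree assault $77,000; shoplifting $7,000; armed robbery $356,000.
Stacking rule: sum of all bases. $77,000 + $7,000 + $356,000 = $440,000.
Offense involved a minor victim (+75%): $440,000 × 1.75 = $770,000.
Defendant is the primary caregiver for a dependent (−10%): $770,000 × 0.9 = $693,000.
Offense occurred in a school zone (+40%): $693,000 × 1.4 = $970,200.
$970,200 is at or above the $6,000 minimum.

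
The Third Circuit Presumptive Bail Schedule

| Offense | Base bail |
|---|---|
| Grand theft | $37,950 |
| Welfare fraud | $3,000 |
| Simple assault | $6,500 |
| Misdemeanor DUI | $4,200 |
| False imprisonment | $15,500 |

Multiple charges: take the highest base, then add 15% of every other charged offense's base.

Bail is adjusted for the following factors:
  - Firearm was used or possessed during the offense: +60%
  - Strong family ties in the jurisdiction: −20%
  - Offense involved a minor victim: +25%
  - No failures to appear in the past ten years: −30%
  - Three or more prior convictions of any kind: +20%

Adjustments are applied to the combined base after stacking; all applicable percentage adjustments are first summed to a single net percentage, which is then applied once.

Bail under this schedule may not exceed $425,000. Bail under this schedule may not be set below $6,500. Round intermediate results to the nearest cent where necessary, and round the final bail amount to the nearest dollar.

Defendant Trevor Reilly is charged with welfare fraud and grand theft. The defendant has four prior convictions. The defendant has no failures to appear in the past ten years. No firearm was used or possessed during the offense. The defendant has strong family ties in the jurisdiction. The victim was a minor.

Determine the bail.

$36,480

Base amounts from the schedule: welfare fraud $3,000; grand theft $37,950.
Stacking rule: highest base plus 15% of each additional charge. Highest is grand theft at $37,950. Additional: $3,000 × 15% = $450. Combined base = $37,950 + $450 = $38,400.
Net percentage adjustment: −20% +25% −30% +20% = −5%. $38,400 × 0.95 = $36,480.
$36,480 is within the $425,000 maximum.
$36,480 is at or above the $6,500 minimum.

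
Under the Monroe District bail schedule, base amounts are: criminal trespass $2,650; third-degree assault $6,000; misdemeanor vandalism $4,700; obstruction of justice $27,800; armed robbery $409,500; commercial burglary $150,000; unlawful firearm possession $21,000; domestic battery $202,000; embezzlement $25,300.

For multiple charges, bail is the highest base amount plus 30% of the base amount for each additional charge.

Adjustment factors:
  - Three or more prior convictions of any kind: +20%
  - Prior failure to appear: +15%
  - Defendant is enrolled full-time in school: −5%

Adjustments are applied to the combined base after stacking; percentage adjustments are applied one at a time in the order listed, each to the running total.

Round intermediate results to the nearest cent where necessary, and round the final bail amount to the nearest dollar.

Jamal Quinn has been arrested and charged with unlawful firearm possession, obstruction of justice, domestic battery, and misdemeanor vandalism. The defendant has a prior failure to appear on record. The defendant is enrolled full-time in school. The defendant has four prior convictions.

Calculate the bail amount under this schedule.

Base amounts from the schedule: unlawful firearm possession $21,000; obstruction of justice $27,800; domestic battery $202,000; misdemeanor vandalism $4,700.
Stacking rule: highest base plus 30% of each additional charge. Highest is domestic battery at $202,000. Additional: $21,000 × 30% = $6,300; $27,800 × 30% = $8,340; $4,700 × 30% = $1,410. Combined base = $202,000 + $16,050 = $218,050.
Three or more prior convictions of any kind (+20%): $218,050 × 1.2 = $261,660.
Prior failure to appear (+15%): $261,660 × 1.15 = $300,909.
Defendant is enrolled full-time in school (−5%): $300,909 × 0.95 = $285,863.55.
Rounded to the nearest dollar: $285,864.

$285,864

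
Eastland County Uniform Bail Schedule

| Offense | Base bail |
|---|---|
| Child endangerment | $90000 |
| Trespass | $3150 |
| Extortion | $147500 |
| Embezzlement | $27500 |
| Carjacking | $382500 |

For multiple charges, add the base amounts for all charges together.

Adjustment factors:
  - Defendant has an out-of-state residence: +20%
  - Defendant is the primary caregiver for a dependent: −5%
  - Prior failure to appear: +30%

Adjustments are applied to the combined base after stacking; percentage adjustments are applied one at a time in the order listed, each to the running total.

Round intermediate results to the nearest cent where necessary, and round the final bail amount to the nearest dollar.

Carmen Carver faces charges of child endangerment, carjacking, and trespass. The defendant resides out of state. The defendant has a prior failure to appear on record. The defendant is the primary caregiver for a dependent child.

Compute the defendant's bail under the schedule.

$704913

Base amounts from the schedule: child endangerment $90000; carjacking $382500; trespass $3150.
Stacking rule: sum of all bases. $90000 + $382500 + $3150 = $475650.
Defendant has an out-of-state residence (+20%): $475650 × 1.2 = $570780.
Defendant is the primary caregiver for a dependent (−5%): $570780 × 0.95 = $542241.
Prior failure to appear (+30%): $542241 × 1.3 = $704913.30.
Rounded to the nearest dollar: $704913.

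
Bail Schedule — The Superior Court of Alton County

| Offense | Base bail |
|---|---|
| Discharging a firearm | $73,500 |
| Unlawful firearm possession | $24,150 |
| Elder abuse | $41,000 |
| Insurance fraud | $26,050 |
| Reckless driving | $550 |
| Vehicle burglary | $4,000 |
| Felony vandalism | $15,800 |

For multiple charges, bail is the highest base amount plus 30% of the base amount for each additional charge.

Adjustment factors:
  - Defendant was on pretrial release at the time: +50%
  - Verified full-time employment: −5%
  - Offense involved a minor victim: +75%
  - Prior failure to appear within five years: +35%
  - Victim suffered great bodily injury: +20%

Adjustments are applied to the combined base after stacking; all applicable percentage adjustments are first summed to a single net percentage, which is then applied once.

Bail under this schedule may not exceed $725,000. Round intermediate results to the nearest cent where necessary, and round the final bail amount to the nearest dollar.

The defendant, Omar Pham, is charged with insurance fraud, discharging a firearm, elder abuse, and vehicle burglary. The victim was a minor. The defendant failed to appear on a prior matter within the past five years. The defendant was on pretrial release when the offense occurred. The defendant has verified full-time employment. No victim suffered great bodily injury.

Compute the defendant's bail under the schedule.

Base amounts from the schedule: insurance fraud $26,050; discharging a firearm $73,500; elder abuse $41,000; vehicle burglary $4,000.
Stacking rule: highest base plus 30% of each additional charge. Highest is discharging a firearm at $73,500. Additional: $26,050 × 30% = $7,815; $41,000 × 30% = $12,300; $4,000 × 30% = $1,200. Combined base = $73,500 + $21,315 = $94,815.
Net percentage adjustment: +50% −5% +75% +35% = +155%. $94,815 × 2.55 = $241,778.25.
$241,778.25 is within the $725,000 maximum.
Rounded to the nearest dollar: $241,778.

$241,778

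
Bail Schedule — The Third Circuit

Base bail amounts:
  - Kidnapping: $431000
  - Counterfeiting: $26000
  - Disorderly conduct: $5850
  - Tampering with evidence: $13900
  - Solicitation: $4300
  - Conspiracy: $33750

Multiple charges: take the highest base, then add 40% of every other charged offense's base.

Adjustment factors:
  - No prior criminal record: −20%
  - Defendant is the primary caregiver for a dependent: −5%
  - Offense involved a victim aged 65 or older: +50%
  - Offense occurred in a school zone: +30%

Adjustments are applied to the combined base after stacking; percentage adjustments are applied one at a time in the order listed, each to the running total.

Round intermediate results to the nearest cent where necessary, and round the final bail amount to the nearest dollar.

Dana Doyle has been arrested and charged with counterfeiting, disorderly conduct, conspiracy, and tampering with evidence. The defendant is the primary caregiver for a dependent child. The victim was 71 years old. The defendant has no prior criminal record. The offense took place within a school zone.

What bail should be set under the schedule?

Base amounts from the schedule: counterfeiting $26000; disorderly conduct $5850; conspiracy $33750; tampering with evidence $13900.
Stacking rule: highest base plus 40% of each additional charge. Highest is conspiracy at $33750. Additional: $26000 × 40% = $10400; $5850 × 40% = $2340; $13900 × 40% = $5560. Combined base = $33750 + $18300 = $52050.
No prior criminal record (−20%): $52050 × 0.8 = $41640.
Defendant is the primary caregiver for a dependent (−5%): $41640 × 0.95 = $39558.
Offense involved a victim aged 65 or older (+50%): $39558 × 1.5 = $59337.
Offense occurred in a school zone (+30%): $59337 × 1.3 = $77138.10.
Rounded to the nearest dollar: $77138.

$77138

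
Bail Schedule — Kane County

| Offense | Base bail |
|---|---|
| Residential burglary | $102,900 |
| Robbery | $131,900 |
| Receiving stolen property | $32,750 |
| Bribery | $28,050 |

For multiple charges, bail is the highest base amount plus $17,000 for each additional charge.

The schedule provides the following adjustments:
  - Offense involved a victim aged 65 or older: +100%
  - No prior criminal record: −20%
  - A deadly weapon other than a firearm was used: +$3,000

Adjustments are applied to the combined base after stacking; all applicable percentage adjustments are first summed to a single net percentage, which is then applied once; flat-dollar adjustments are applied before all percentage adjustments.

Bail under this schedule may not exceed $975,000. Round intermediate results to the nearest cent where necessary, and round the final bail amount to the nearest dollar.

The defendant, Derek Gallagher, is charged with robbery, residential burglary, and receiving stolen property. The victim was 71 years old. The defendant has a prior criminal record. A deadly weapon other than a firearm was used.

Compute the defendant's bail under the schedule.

$337,800

Base amounts from the schedule: robbery $131,900; residential burglary $102,900; receiving stolen property $32,750.
Stacking rule: highest base plus $17,000 per additional charge. Highest is robbery at $131,900; 2 additional charges → +$34,000. Combined base = $165,900.
A deadly weapon other than a firearm was used (+$3,000 flat): $165,900 + $3,000 = $168,900.
Offense involved a victim aged 65 or older (+100%): $168,900 × 2 = $337,800.
$337,800 is within the $975,000 maximum.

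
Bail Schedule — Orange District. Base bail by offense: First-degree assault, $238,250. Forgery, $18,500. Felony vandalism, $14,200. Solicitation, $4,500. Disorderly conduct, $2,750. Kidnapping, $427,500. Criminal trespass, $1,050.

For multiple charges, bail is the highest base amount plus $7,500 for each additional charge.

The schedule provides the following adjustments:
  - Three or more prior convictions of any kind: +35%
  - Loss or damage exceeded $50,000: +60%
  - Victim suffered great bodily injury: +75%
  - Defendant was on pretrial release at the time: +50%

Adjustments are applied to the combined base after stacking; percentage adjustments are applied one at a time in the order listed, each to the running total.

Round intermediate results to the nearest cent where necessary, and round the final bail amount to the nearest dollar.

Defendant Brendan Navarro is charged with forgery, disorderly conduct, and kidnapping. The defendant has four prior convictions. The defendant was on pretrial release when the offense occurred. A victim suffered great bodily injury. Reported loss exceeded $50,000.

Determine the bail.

$2,508,975

Base amounts from the schedule: forgery $18,500; disorderly conduct $2,750; kidnapping $427,500.
Stacking rule: highest base plus $7,500 per additional charge. Highest is kidnapping at $427,500; 2 additional charges → +$15,000. Combined base = $442,500.
Three or more prior convictions of any kind (+35%): $442,500 × 1.35 = $597,375.
Loss or damage exceeded $50,000 (+60%): $597,375 × 1.6 = $955,800.
Victim suffered great bodily injury (+75%): $955,800 × 1.75 = $1,672,650.
Defendant was on pretrial release at the time (+50%): $1,672,650 × 1.5 = $2,508,975.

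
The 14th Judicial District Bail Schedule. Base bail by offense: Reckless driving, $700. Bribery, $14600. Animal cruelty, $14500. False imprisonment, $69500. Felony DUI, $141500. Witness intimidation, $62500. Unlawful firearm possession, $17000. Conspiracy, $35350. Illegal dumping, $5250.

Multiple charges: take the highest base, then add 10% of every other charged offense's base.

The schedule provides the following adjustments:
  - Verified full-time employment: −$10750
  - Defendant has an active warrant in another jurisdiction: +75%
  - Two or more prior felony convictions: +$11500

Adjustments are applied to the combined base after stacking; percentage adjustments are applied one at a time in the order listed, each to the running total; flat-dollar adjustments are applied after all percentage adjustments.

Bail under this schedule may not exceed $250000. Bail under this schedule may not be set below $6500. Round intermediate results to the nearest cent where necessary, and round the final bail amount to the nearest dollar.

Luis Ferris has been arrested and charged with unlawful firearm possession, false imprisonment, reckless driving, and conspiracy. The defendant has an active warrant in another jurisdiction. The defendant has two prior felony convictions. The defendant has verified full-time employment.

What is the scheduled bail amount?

$131659

Base amounts from the schedule: unlawful firearm possession $17000; false imprisonment $69500; reckless driving $700; conspiracy $35350.
Stacking rule: highest base plus 10% of each additional charge. Highest is false imprisonment at $69500. Additional: $17000 × 10% = $1700; $700 × 10% = $70; $35350 × 10% = $3535. Combined base = $69500 + $5305 = $74805.
Defendant has an active warrant in another jurisdiction (+75%): $74805 × 1.75 = $130908.75.
Verified full-time employment (−$10750 flat): $130908.75 − $10750 = $120158.75.
Two or more prior felony convictions (+$11500 flat): $120158.75 + $11500 = $131658.75.
$131658.75 is within the $250000 maximum.
$131658.75 is at or above the $6500 minimum.
Rounded to the nearest dollar: $131659.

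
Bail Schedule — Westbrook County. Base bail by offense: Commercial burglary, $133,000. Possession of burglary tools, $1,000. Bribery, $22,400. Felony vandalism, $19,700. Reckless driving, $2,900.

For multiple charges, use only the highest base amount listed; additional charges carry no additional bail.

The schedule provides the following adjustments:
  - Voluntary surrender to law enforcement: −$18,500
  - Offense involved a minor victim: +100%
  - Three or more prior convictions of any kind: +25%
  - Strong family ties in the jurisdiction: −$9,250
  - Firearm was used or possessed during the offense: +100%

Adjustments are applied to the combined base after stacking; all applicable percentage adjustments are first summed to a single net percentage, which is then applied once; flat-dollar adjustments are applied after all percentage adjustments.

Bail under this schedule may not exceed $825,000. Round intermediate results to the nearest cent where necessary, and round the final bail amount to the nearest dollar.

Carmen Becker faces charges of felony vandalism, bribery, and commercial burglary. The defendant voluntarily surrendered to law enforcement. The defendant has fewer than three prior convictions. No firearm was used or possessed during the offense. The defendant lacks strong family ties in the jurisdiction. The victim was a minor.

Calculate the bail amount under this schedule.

$247,500

Base amounts from the schedule: felony vandalism $19,700; bribery $22,400; commercial burglary $133,000.
Stacking rule: use the highest base only. Highest is commercial burglary at $133,000. Combined base = $133,000.
Offense involved a minor victim (+100%): $133,000 × 2 = $266,000.
Voluntary surrender to law enforcement (−$18,500 flat): $266,000 − $18,500 = $247,500.
$247,500 is within the $825,000 maximum.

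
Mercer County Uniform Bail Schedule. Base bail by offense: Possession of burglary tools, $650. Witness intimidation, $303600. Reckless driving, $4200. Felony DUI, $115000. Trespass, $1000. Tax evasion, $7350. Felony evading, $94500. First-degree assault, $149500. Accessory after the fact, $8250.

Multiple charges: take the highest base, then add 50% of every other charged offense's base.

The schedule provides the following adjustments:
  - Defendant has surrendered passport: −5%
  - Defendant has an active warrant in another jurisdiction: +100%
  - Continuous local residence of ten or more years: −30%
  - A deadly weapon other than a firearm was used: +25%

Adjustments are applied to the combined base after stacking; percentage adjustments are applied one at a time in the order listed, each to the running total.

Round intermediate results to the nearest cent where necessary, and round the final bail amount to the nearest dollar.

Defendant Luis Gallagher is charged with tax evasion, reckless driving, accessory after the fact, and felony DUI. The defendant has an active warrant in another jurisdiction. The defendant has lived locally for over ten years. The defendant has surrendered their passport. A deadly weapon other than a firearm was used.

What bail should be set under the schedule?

Base amounts from the schedule: tax evasion $7350; reckless driving $4200; accessory after the fact $8250; felony DUI $115000.
Stacking rule: highest base plus 50% of each additional charge. Highest is felony DUI at $115000. Additional: $7350 × 50% = $3675; $4200 × 50% = $2100; $8250 × 50% = $4125. Combined base = $115000 + $9900 = $124900.
Defendant has surrendered passport (−5%): $124900 × 0.95 = $118655.
Defendant has an active warrant in another jurisdiction (+100%): $118655 × 2 = $237310.
Continuous local residence of ten or more years (−30%): $237310 × 0.7 = $166117.
A deadly weapon other than a firearm was used (+25%): $166117 × 1.25 = $207646.25.
Rounded to the nearest dollar: $207646.

$207646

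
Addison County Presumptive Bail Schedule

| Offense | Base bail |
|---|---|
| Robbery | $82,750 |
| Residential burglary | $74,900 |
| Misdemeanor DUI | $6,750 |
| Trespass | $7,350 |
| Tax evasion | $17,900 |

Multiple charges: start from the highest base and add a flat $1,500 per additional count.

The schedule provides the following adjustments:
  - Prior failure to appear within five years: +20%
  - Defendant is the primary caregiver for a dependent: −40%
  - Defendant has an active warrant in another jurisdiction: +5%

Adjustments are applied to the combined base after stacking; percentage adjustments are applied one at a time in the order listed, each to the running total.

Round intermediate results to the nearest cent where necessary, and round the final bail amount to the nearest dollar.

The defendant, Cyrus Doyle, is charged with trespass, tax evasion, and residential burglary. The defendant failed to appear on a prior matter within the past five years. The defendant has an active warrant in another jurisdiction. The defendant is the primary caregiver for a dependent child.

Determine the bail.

$58,892

Base amounts from the schedule: trespass $7,350; tax evasion $17,900; residential burglary $74,900.
Stacking rule: highest base plus $1,500 per additional charge. Highest is residential burglary at $74,900; 2 additional charges → +$3,000. Combined base = $77,900.
Prior failure to appear within five years (+20%): $77,900 × 1.2 = $93,480.
Defendant is the primary caregiver for a dependent (−40%): $93,480 × 0.6 = $56,088.
Defendant has an active warrant in another jurisdiction (+5%): $56,088 × 1.05 = $58,892.40.
Rounded to the nearest dollar: $58,892.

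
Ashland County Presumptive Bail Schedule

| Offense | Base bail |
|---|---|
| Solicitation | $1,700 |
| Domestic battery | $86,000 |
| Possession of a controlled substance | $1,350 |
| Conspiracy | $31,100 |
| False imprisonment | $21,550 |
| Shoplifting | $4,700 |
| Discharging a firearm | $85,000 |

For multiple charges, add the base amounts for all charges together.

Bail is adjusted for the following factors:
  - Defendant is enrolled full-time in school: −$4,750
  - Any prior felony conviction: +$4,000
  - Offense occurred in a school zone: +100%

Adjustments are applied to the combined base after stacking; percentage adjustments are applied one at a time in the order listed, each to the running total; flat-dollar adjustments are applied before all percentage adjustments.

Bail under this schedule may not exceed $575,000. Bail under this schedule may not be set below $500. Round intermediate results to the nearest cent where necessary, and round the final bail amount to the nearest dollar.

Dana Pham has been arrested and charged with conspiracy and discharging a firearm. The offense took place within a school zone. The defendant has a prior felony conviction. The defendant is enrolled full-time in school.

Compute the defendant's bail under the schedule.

Base amounts from the schedule: conspiracy $31,100; discharging a firearm $85,000.
Stacking rule: sum of all bases. $31,100 + $85,000 = $116,100.
Defendant is enrolled full-time in school (−$4,750 flat): $116,100 − $4,750 = $111,350.
Any prior felony conviction (+$4,000 flat): $111,350 + $4,000 = $115,350.
Offense occurred in a school zone (+100%): $115,350 × 2 = $230,700.
$230,700 is within the $575,000 maximum.
$230,700 is at or above the $500 minimum.

$230,700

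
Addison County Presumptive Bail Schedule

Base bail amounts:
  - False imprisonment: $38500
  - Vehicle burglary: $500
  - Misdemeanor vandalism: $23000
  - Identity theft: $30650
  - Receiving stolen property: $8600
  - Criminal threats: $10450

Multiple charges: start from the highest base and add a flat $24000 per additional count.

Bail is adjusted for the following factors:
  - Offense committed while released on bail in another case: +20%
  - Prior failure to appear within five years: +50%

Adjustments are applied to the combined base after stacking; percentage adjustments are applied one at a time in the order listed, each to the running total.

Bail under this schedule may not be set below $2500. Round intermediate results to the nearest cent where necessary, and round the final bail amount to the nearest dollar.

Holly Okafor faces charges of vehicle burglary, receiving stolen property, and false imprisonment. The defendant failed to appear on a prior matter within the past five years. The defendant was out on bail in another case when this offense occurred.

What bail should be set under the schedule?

$155700

Base amounts from the schedule: vehicle burglary $500; receiving stolen property $8600; false imprisonment $38500.
Stacking rule: highest base plus $24000 per additional charge. Highest is false imprisonment at $38500; 2 additional charges → +$48000. Combined base = $86500.
Offense committed while released on bail in another case (+20%): $86500 × 1.2 = $103800.
Prior failure to appear within five years (+50%): $103800 × 1.5 = $155700.
$155700 is at or above the $2500 minimum.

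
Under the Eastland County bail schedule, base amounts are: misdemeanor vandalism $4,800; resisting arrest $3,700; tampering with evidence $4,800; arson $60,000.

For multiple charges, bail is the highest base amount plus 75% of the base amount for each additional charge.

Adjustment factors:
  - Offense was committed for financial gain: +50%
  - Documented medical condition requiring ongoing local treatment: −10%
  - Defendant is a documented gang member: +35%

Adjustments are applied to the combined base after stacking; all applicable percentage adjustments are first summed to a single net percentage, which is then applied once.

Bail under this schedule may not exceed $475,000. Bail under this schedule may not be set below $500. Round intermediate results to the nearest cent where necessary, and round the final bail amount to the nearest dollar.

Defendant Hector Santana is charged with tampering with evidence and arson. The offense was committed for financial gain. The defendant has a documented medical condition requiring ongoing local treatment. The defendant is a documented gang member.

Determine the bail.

$111,300

Base amounts from the schedule: tampering with evidence $4,800; arson $60,000.
Stacking rule: highest base plus 75% of each additional charge. Highest is arson at $60,000. Additional: $4,800 × 75% = $3,600. Combined base = $60,000 + $3,600 = $63,600.
Net percentage adjustment: +50% −10% +35% = +75%. $63,600 × 1.75 = $111,300.
$111,300 is within the $475,000 maximum.
$111,300 is at or above the $500 minimum.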